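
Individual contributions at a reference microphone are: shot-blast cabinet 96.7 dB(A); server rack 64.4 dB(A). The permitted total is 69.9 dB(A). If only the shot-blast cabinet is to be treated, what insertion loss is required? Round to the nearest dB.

28 dB

Fixed contribution from the other source: Σ 10^(L/10) = 10^(64.4/10) = 2.754e+06 (64.40 dB(A)).
The limit corresponds to 10^(69.9/10) = 9.772e+06; subtracting the fixed part leaves 7.018e+06 for the shot-blast cabinet, i.e. 68.46 dB(A).
So the shot-blast cabinet must be reduced from 96.7 to 68.46 dB(A): IL = 28.24 dB.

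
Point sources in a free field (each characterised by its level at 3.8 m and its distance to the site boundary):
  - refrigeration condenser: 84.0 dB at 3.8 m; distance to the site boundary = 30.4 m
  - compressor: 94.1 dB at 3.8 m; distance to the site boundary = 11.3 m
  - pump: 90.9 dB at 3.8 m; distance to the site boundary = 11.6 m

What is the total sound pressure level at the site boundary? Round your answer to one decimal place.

First find each source's level at the receiver (point-source: −20·log₁₀(r/r_ref)), then combine on an intensity basis.
refrigeration condenser: 84.0 − 20·log₁₀(30.4/3.8) = 84.0 − 18.06 = 65.94 dB.
compressor: 94.1 − 20·log₁₀(11.3/3.8) = 94.1 − 9.47 = 84.63 dB.
pump: 90.9 − 20·log₁₀(11.6/3.8) = 90.9 − 9.69 = 81.21 dB.
Σ 10^(L/10) = 4.266e+08 → L_total = 10·log₁₀(4.266e+08) = 86.30 dB.

86.3 dB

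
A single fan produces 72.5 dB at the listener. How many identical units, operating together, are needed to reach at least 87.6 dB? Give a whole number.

The shortfall is 87.6 − 72.5 = 15.1 dB, and N units add 10·log₁₀ N, so need 10·log₁₀ N ≥ 15.1.
N ≥ 10^(15.1/10) = 32.359, so N = 33.

33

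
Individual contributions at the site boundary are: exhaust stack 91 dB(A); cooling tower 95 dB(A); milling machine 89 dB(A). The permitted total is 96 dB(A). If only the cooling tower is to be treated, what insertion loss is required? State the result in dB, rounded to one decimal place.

Everything except the cooling tower sums to 10^(91/10) + 10^(89/10) = 2.053e+09 in linear terms, 93.12 dB(A).
To meet 96 dB(A) overall, the treated cooling tower may contribute at most 10^(96/10) − 2.053e+09 = 1.928e+09, i.e. 92.85 dB(A).
So the cooling tower must be reduced from 95 to 92.85 dB(A): IL = 2.15 dB.

2.1 dB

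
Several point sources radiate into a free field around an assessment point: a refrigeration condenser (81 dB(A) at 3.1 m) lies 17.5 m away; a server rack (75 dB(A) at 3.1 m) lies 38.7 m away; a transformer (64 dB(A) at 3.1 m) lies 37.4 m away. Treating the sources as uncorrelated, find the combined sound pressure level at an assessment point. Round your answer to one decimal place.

Propagate each source to the receiver with L = L_ref − 20·log₁₀(r/r_ref), then add intensities.
refrigeration condenser: 81 − 20·log₁₀(17.5/3.1) = 81 − 15.03 = 65.97 dB(A).
server rack: 75 − 20·log₁₀(38.7/3.1) = 75 − 21.93 = 53.07 dB(A).
transformer: 64 − 20·log₁₀(37.4/3.1) = 64 − 21.63 = 42.37 dB(A).
Σ 10^(L/10) = 4.171e+06 → L_total = 10·log₁₀(4.171e+06) = 66.20 dB(A).

66.2 dB(A)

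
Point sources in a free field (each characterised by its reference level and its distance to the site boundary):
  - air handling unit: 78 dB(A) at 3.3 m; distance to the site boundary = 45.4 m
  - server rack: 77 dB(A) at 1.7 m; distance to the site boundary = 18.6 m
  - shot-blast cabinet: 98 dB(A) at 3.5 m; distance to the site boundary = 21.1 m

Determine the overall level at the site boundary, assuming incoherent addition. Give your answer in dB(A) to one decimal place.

Propagate each source to the receiver with L = L_ref − 20·log₁₀(r/r_ref), then add intensities.
air handling unit: 78 − 20·log₁₀(45.4/3.3) = 78 − 22.77 = 55.23 dB(A).
server rack: 77 − 20·log₁₀(18.6/1.7) = 77 − 20.78 = 56.22 dB(A).
shot-blast cabinet: 98 − 20·log₁₀(21.1/3.5) = 98 − 15.60 = 82.40 dB(A).
Σ 10^(L/10) = 1.744e+08 → L_total = 10·log₁₀(1.744e+08) = 82.41 dB(A).

82.4 dB(A)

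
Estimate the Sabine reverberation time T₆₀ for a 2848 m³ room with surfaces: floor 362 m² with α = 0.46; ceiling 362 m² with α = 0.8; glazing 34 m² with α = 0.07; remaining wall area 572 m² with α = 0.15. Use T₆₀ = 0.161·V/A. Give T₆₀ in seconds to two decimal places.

Total absorption A = 362·0.46 + 362·0.8 + 34·0.07 + 572·0.15 = 544.30 m² sabins.
T₆₀ = 0.161 × 2848 / 544.30 = 0.842 s.

0.84 s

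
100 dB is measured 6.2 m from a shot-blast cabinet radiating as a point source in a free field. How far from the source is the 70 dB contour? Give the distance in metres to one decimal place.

Point-source spreading drops the level by 20·log₁₀(r₂/r₁); inverting, r₂/r₁ = 10^(ΔL/20).
r₂ = 6.2·10^((100−70)/20) = 6.2·10^(30.0/20) = 196.06 m.

196.1 m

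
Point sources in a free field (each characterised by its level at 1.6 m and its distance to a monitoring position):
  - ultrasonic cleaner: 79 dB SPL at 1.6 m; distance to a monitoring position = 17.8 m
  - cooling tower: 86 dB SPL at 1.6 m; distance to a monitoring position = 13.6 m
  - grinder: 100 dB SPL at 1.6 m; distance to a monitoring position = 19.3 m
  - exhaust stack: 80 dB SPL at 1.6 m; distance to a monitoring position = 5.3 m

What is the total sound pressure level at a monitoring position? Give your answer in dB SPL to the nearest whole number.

Propagate each source to the receiver with L = L_ref − 20·log₁₀(r/r_ref), then add intensities.
ultrasonic cleaner: 79 − 20·log₁₀(17.8/1.6) = 79 − 20.93 = 58.07 dB SPL.
cooling tower: 86 − 20·log₁₀(13.6/1.6) = 86 − 18.59 = 67.41 dB SPL.
grinder: 100 − 20·log₁₀(19.3/1.6) = 100 − 21.63 = 78.37 dB SPL.
exhaust stack: 80 − 20·log₁₀(5.3/1.6) = 80 − 10.40 = 69.60 dB SPL.
Σ 10^(L/10) = 8.399e+07 → L_total = 10·log₁₀(8.399e+07) = 79.24 dB SPL.

79 dB SPL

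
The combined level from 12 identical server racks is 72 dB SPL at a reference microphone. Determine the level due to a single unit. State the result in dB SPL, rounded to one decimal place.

61.2 dB SPL

For N identical incoherent sources L_total = L₁ + 10·log₁₀ N, so L₁ = 72 − 10·log₁₀(12) = 72 − 10.792.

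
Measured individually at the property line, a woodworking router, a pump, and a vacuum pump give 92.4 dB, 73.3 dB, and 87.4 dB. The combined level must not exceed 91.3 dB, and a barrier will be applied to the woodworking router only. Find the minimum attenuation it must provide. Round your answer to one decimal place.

3.5 dB

Fixed contribution from the other sources: Σ 10^(L/10) = 10^(73.3/10) + 10^(87.4/10) = 5.709e+08 (87.57 dB).
To meet 91.3 dB overall, the treated woodworking router may contribute at most 10^(91.3/10) − 5.709e+08 = 7.780e+08, i.e. 88.91 dB.
Required insertion loss = 92.4 − 88.91 = 3.49 dB.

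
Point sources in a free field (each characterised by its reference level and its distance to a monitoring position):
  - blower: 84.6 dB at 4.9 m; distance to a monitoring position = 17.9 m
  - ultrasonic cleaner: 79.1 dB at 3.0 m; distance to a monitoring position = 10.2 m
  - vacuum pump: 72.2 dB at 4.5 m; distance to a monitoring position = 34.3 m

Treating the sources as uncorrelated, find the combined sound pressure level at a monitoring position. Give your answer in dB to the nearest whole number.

Propagate each source to the receiver with L = L_ref − 20·log₁₀(r/r_ref), then add intensities.
blower: 84.6 − 20·log₁₀(17.9/4.9) = 84.6 − 11.25 = 73.35 dB.
ultrasonic cleaner: 79.1 − 20·log₁₀(10.2/3.0) = 79.1 − 10.63 = 68.47 dB.
vacuum pump: 72.2 − 20·log₁₀(34.3/4.5) = 72.2 − 17.64 = 54.56 dB.
Σ 10^(L/10) = 2.893e+07 → L_total = 10·log₁₀(2.893e+07) = 74.61 dB.

75 dB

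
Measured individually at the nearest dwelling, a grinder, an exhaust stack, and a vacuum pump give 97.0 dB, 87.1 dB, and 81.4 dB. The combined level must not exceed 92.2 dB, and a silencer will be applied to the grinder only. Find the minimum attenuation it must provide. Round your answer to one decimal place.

Everything except the grinder sums to 10^(87.1/10) + 10^(81.4/10) = 6.509e+08 in linear terms, 88.14 dB.
To meet 92.2 dB overall, the treated grinder may contribute at most 10^(92.2/10) − 6.509e+08 = 1.009e+09, i.e. 90.04 dB.
So the grinder must be reduced from 97.0 to 90.04 dB: IL = 6.96 dB.

7.0 dB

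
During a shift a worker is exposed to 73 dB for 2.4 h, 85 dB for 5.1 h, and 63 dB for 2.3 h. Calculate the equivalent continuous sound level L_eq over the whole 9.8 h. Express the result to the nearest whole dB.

L_eq = 10·log₁₀[(1/T)·Σ tᵢ·10^(Lᵢ/10)] with T = 9.8 h.
Σ tᵢ·10^(Lᵢ/10) = 2.4·10^(73/10) + 5.1·10^(85/10) + 2.3·10^(63/10) = 1.665e+09.
L_eq = 10·log₁₀(1.665e+09/9.8) = 82.30 dB.

82 dB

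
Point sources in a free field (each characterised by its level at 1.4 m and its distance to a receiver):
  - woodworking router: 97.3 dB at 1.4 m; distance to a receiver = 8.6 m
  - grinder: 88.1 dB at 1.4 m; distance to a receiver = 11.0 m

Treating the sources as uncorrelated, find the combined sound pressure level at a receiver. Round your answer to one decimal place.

81.8 dB

Apply inverse-square spreading to bring every level to the receiver, then sum 10^(L/10).
woodworking router: 97.3 − 20·log₁₀(8.6/1.4) = 97.3 − 15.77 = 81.53 dB.
grinder: 88.1 − 20·log₁₀(11.0/1.4) = 88.1 − 17.91 = 70.19 dB.
Σ 10^(L/10) = 1.528e+08 → L_total = 10·log₁₀(1.528e+08) = 81.84 dB.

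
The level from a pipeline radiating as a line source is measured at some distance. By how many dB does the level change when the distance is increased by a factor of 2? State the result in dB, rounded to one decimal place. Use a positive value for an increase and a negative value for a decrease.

With cylindrical spreading the level changes by −10·log₁₀(r₂/r₁).
ΔL = −10·log₁₀(2) = -3.01 dB.

-3.0 dB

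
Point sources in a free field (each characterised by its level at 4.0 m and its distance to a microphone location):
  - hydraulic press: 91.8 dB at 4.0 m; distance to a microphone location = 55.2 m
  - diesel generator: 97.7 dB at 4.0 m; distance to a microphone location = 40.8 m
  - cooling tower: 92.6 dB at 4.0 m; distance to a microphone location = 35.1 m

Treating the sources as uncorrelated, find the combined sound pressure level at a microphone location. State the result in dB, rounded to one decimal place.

Propagate each source to the receiver with L = L_ref − 20·log₁₀(r/r_ref), then add intensities.
hydraulic press: 91.8 − 20·log₁₀(55.2/4.0) = 91.8 − 22.80 = 69.00 dB.
diesel generator: 97.7 − 20·log₁₀(40.8/4.0) = 97.7 − 20.17 = 77.53 dB.
cooling tower: 92.6 − 20·log₁₀(35.1/4.0) = 92.6 − 18.86 = 73.74 dB.
Σ 10^(L/10) = 8.818e+07 → L_total = 10·log₁₀(8.818e+07) = 79.45 dB.

79.5 dB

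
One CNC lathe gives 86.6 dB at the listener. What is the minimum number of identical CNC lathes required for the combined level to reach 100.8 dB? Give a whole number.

The shortfall is 100.8 − 86.6 = 14.2 dB, and N units add 10·log₁₀ N, so need 10·log₁₀ N ≥ 14.2.
N ≥ 10^(14.2/10) = 26.303, so N = 27.

27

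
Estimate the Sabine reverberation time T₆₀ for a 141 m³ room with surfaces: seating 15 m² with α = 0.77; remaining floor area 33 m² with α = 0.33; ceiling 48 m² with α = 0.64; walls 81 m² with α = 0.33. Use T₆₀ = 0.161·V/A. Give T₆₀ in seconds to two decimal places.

0.28 s

Total absorption A = 15·0.77 + 33·0.33 + 48·0.64 + 81·0.33 = 79.89 m² sabins.
T₆₀ = 0.161 × 141 / 79.89 = 0.284 s.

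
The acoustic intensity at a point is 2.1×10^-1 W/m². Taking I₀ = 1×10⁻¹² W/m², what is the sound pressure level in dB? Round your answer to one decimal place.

113.2 dB

I/I₀ = 2.1×10^-1/10⁻¹² = 2.1×10^11, and L = 10·log₁₀(I/I₀).
L = 10·(0.3222 + 11) = 113.22 dB.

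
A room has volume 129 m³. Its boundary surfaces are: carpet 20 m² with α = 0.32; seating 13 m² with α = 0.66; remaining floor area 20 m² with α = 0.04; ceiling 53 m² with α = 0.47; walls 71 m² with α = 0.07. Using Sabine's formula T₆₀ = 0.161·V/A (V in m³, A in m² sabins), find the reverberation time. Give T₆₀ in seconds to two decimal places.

A = Σ Sᵢαᵢ = 20·0.32 + 13·0.66 + 20·0.04 + 53·0.47 + 71·0.07 = 45.66 m².
T₆₀ = 0.161·V/A = 0.161·129/45.66 = 0.455 s.

0.45 s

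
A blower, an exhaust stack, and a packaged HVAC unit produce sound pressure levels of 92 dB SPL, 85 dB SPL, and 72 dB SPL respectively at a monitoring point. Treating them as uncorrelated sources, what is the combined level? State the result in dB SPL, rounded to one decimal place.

Incoherent sources combine by intensity addition: L_total = 10·log₁₀(Σ 10^(L_i/10)).
Σ 10^(L/10) = 10^(92/10) + 10^(85/10) + 10^(72/10) = 1.917e+09.
L_total = 10·log₁₀(1.917e+09) = 92.83 dB SPL.

92.8 dB SPL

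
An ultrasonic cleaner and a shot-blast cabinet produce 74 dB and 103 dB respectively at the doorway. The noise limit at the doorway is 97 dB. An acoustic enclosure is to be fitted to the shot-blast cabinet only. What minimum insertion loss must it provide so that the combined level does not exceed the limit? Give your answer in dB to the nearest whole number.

6 dB

The untreated sources together contribute 10^(74/10) = 2.512e+07, i.e. 74.00 dB.
To meet 97 dB overall, the treated shot-blast cabinet may contribute at most 10^(97/10) − 2.512e+07 = 4.987e+09, i.e. 96.98 dB.
Required insertion loss = 103 − 96.98 = 6.02 dB.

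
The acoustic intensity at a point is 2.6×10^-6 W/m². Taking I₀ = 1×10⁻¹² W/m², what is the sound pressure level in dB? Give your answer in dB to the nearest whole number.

L = 10·log₁₀(I/I₀) = 10·log₁₀(2.6×10^-6/10⁻¹²) = 10·log₁₀(2.6×10^6).
L = 10·(0.4150 + 6) = 64.15 dB.

64 dB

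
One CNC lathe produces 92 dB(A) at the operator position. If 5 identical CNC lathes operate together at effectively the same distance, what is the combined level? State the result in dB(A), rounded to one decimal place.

99.0 dB(A)

With 5 equal, uncorrelated contributions the intensity is 5× that of one unit, giving a rise of 10·log₁₀ 5.
L_total = 92 + 10·log₁₀(5) = 92 + 6.990 = 98.99 dB(A).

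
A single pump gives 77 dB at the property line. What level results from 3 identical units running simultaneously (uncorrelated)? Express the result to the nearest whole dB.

82 dB

N identical incoherent sources raise the level by 10·log₁₀ N.
L_total = 77 + 10·log₁₀(3) = 77 + 4.771 = 81.77 dB.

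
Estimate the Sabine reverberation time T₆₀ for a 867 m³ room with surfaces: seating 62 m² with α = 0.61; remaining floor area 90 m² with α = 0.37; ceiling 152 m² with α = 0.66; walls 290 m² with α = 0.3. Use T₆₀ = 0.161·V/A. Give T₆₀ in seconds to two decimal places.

A = Σ Sᵢαᵢ = 62·0.61 + 90·0.37 + 152·0.66 + 290·0.3 = 258.44 m².
T₆₀ = 0.161 × 867 / 258.44 = 0.540 s.

0.54 s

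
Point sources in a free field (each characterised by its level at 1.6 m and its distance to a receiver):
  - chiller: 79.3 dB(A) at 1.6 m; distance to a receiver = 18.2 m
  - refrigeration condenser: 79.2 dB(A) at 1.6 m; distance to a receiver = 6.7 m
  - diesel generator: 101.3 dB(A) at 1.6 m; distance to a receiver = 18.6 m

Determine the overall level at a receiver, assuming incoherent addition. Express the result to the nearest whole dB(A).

Apply inverse-square spreading to bring every level to the receiver, then sum 10^(L/10).
chiller: 79.3 − 20·log₁₀(18.2/1.6) = 79.3 − 21.12 = 58.18 dB(A).
refrigeration condenser: 79.2 − 20·log₁₀(6.7/1.6) = 79.2 − 12.44 = 66.76 dB(A).
diesel generator: 101.3 − 20·log₁₀(18.6/1.6) = 101.3 − 21.31 = 79.99 dB(A).
Σ 10^(L/10) = 1.052e+08 → L_total = 10·log₁₀(1.052e+08) = 80.22 dB(A).

80 dB(A)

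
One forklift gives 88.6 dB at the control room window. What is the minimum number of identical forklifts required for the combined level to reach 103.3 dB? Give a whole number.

30

The shortfall is 103.3 − 88.6 = 14.7 dB, and N units add 10·log₁₀ N, so need 10·log₁₀ N ≥ 14.7.
N ≥ 10^(14.7/10) = 29.512, so N = 30.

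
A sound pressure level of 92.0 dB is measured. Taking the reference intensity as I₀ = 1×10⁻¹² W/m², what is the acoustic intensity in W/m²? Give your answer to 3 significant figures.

0.00158 W/m²

I = I₀·10^(L/10) = 10⁻¹² × 10^(92.0/10) = 10^(-2.800).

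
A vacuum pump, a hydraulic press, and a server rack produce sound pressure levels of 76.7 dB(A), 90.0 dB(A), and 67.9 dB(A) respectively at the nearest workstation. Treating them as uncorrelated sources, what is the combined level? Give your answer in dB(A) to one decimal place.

90.2 dB(A)

Incoherent sources combine by intensity addition: L_total = 10·log₁₀(Σ 10^(L_i/10)).
Σ 10^(L/10) = 10^(76.7/10) + 10^(90.0/10) + 10^(67.9/10) = 1.053e+09.
L_total = 10·log₁₀(1.053e+09) = 90.22 dB(A).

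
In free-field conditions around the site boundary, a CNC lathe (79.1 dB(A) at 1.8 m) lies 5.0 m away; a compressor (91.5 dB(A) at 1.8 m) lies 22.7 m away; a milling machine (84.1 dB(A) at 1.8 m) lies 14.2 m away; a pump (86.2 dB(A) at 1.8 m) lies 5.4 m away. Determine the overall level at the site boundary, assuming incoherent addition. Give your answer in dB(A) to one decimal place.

78.4 dB(A)

First find each source's level at the receiver (point-source: −20·log₁₀(r/r_ref)), then combine on an intensity basis.
CNC lathe: 79.1 − 20·log₁₀(5.0/1.8) = 79.1 − 8.87 = 70.23 dB(A).
compressor: 91.5 − 20·log₁₀(22.7/1.8) = 91.5 − 22.02 = 69.48 dB(A).
milling machine: 84.1 − 20·log₁₀(14.2/1.8) = 84.1 − 17.94 = 66.16 dB(A).
pump: 86.2 − 20·log₁₀(5.4/1.8) = 86.2 − 9.54 = 76.66 dB(A).
Σ 10^(L/10) = 6.986e+07 → L_total = 10·log₁₀(6.986e+07) = 78.44 dB(A).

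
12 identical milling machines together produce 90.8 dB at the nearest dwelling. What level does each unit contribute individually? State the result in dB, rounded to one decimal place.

For N identical incoherent sources L_total = L₁ + 10·log₁₀ N, so L₁ = 90.8 − 10·log₁₀(12) = 90.8 − 10.792.

80.0 dB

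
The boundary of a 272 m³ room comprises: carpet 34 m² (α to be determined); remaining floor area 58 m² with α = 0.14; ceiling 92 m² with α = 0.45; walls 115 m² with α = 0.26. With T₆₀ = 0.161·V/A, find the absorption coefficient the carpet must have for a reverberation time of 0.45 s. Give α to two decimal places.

From T₆₀ = 0.161·V/A, the target T₆₀ = 0.45 s needs A = 0.161·272/0.45 = 97.32 m².
Absorption from the other surfaces = 58·0.14 + 92·0.45 + 115·0.26 = 79.42 m², so the carpet must supply 17.90 m² over 34 m².
α = 17.90/34 = 0.526.

0.53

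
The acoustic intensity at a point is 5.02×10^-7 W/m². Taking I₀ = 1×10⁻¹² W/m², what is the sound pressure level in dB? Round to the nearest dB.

Dividing by I₀ shifts the exponent by 12: I/I₀ = 5.02×10^5.
L = 10·(0.7007 + 5) = 57.01 dB.

57 dB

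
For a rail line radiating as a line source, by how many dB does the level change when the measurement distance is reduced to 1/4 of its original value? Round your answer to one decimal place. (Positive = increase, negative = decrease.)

A line source loses 3 dB per doubling of distance; generally ΔL = −10·log₁₀(r₂/r₁).
ΔL = −10·log₁₀(0.25) = +6.02 dB.

+6.0 dB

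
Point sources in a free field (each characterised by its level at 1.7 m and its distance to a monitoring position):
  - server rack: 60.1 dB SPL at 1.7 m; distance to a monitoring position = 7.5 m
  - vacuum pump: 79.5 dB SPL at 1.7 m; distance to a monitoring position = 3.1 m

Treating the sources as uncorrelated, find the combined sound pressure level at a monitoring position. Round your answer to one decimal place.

Propagate each source to the receiver with L = L_ref − 20·log₁₀(r/r_ref), then add intensities.
server rack: 60.1 − 20·log₁₀(7.5/1.7) = 60.1 − 12.89 = 47.21 dB SPL.
vacuum pump: 79.5 − 20·log₁₀(3.1/1.7) = 79.5 − 5.22 = 74.28 dB SPL.
Σ 10^(L/10) = 2.686e+07 → L_total = 10·log₁₀(2.686e+07) = 74.29 dB SPL.

74.3 dB SPL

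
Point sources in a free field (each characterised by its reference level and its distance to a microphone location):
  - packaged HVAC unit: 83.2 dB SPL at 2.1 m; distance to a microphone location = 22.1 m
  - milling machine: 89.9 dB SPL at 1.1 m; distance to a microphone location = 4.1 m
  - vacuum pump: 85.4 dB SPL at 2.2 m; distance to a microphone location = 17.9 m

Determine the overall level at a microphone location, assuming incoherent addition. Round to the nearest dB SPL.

79 dB SPL

First find each source's level at the receiver (point-source: −20·log₁₀(r/r_ref)), then combine on an intensity basis.
packaged HVAC unit: 83.2 − 20·log₁₀(22.1/2.1) = 83.2 − 20.44 = 62.76 dB SPL.
milling machine: 89.9 − 20·log₁₀(4.1/1.1) = 89.9 − 11.43 = 78.47 dB SPL.
vacuum pump: 85.4 − 20·log₁₀(17.9/2.2) = 85.4 − 18.21 = 67.19 dB SPL.
Σ 10^(L/10) = 7.747e+07 → L_total = 10·log₁₀(7.747e+07) = 78.89 dB SPL.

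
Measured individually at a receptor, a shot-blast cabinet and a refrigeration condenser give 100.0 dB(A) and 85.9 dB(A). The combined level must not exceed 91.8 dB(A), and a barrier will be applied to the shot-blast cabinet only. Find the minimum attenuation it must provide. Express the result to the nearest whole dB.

Everything except the shot-blast cabinet sums to 10^(85.9/10) = 3.890e+08 in linear terms, 85.90 dB(A).
To meet 91.8 dB(A) overall, the treated shot-blast cabinet may contribute at most 10^(91.8/10) − 3.890e+08 = 1.125e+09, i.e. 90.51 dB(A).
So the shot-blast cabinet must be reduced from 100.0 to 90.51 dB(A): IL = 9.49 dB.

9 dB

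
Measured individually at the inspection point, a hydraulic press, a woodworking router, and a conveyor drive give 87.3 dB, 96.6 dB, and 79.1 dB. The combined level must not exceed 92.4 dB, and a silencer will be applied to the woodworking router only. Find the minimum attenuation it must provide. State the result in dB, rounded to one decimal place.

6.1 dB

The untreated sources together contribute 10^(87.3/10) + 10^(79.1/10) = 6.183e+08, i.e. 87.91 dB.
The limit corresponds to 10^(92.4/10) = 1.738e+09; subtracting the fixed part leaves 1.119e+09 for the woodworking router, i.e. 90.49 dB.
Required insertion loss = 96.6 − 90.49 = 6.11 dB.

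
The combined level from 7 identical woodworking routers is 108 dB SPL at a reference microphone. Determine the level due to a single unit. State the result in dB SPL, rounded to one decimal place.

For N identical incoherent sources L_total = L₁ + 10·log₁₀ N, so L₁ = 108 − 10·log₁₀(7) = 108 − 8.451.

99.5 dB SPL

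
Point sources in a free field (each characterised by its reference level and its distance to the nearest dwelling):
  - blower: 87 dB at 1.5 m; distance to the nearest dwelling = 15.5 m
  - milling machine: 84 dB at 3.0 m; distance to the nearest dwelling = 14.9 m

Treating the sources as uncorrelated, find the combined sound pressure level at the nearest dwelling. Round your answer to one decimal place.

Propagate each source to the receiver with L = L_ref − 20·log₁₀(r/r_ref), then add intensities.
blower: 87 − 20·log₁₀(15.5/1.5) = 87 − 20.28 = 66.72 dB.
milling machine: 84 − 20·log₁₀(14.9/3.0) = 84 − 13.92 = 70.08 dB.
Σ 10^(L/10) = 1.488e+07 → L_total = 10·log₁₀(1.488e+07) = 71.73 dB.

71.7 dB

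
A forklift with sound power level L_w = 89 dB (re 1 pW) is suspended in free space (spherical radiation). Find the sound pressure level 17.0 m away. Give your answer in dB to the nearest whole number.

The power spreads over a sphere of area 4π·r², so L_p = L_w − 10·log₁₀(4π·r²).
4π·r² = 3632 m², 10·log₁₀ of that is 35.601 dB.
L_p = 89 − 35.601 = 53.40 dB.

53 dB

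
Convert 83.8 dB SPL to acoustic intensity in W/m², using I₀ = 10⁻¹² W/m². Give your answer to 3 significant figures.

0.000240 W/m²

I/I₀ = 10^(83.8/10) = 2.399e+08, so I = 2.399e+08 × 10⁻¹² W/m².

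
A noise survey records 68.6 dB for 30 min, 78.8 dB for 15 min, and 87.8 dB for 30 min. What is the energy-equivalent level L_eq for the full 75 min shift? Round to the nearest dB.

84 dB

The energy average is taken in the linear domain: L_eq = 10·log₁₀[(Σ tᵢ·10^(Lᵢ/10))/T], T = 75 min.
Σ tᵢ·10^(Lᵢ/10) = 30·10^(68.6/10) + 15·10^(78.8/10) + 30·10^(87.8/10) = 1.943e+10.
L_eq = 10·log₁₀(1.943e+10/75) = 84.13 dB.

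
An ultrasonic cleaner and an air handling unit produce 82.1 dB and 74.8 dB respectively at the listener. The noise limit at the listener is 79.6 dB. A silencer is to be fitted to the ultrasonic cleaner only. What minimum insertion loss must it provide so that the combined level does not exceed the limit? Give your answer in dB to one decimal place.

The untreated sources together contribute 10^(74.8/10) = 3.020e+07, i.e. 74.80 dB.
The limit corresponds to 10^(79.6/10) = 9.120e+07; subtracting the fixed part leaves 6.100e+07 for the ultrasonic cleaner, i.e. 77.85 dB.
So the ultrasonic cleaner must be reduced from 82.1 to 77.85 dB: IL = 4.25 dB.

4.2 dB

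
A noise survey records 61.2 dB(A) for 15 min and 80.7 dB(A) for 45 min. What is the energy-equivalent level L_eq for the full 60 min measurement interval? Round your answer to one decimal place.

79.5 dB(A)

The energy average is taken in the linear domain: L_eq = 10·log₁₀[(Σ tᵢ·10^(Lᵢ/10))/T], T = 60 min.
Σ tᵢ·10^(Lᵢ/10) = 15·10^(61.2/10) + 45·10^(80.7/10) = 5.307e+09.
L_eq = 10·log₁₀(5.307e+09/60) = 79.47 dB(A).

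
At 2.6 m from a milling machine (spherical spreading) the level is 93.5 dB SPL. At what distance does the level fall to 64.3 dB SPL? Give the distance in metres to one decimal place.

75.0 m

Point-source spreading drops the level by 20·log₁₀(r₂/r₁); inverting, r₂/r₁ = 10^(ΔL/20).
r₂ = 2.6·10^((93.5−64.3)/20) = 2.6·10^(29.2/20) = 74.98 m.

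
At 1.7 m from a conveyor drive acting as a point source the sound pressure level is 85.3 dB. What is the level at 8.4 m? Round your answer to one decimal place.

71.4 dB

Spherical spreading from a point source gives a 20·log₁₀(r₂/r₁) drop.
L₂ = 85.3 − 20·log₁₀(8.4/1.7) = 85.3 − 13.877 = 71.42 dB.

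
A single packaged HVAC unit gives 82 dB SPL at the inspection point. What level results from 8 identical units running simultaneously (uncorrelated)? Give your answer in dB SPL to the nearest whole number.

91 dB SPL

With 8 equal, uncorrelated contributions the intensity is 8× that of one unit, giving a rise of 10·log₁₀ 8.
L_total = 82 + 10·log₁₀(8) = 82 + 9.031 = 91.03 dB SPL.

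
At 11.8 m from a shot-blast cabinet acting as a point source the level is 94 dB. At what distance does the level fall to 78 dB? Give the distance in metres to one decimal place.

Point-source spreading drops the level by 20·log₁₀(r₂/r₁); inverting, r₂/r₁ = 10^(ΔL/20).
r₂ = 11.8·10^((94−78)/20) = 11.8·10^(16.0/20) = 74.45 m.

74.5 m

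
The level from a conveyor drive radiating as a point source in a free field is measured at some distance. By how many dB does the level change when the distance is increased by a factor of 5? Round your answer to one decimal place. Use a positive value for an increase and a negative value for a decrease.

-14.0 dB

With spherical spreading the level changes by −20·log₁₀(r₂/r₁).
ΔL = −20·log₁₀(5) = -13.98 dB.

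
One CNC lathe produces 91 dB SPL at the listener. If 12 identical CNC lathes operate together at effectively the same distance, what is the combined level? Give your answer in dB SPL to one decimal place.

L_total = L₁ + 10·log₁₀ N for N identical incoherent sources.
L_total = 91 + 10·log₁₀(12) = 91 + 10.792 = 101.79 dB SPL.

101.8 dB SPL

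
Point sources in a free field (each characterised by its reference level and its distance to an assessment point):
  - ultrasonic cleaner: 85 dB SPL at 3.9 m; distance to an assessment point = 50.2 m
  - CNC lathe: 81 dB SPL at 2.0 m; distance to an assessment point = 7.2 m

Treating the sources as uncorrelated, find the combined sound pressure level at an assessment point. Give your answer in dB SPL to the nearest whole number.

71 dB SPL

First find each source's level at the receiver (point-source: −20·log₁₀(r/r_ref)), then combine on an intensity basis.
ultrasonic cleaner: 85 − 20·log₁₀(50.2/3.9) = 85 − 22.19 = 62.81 dB SPL.
CNC lathe: 81 − 20·log₁₀(7.2/2.0) = 81 − 11.13 = 69.87 dB SPL.
Σ 10^(L/10) = 1.162e+07 → L_total = 10·log₁₀(1.162e+07) = 70.65 dB SPL.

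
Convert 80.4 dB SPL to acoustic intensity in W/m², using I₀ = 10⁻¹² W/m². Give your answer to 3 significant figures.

0.000110 W/m²

I/I₀ = 10^(80.4/10) = 1.096e+08, so I = 1.096e+08 × 10⁻¹² W/m².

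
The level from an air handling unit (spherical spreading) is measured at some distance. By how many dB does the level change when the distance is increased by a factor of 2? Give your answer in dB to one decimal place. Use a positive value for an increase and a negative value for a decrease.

Point-source spreading: ΔL = −20·log₁₀(r₂/r₁).
ΔL = −20·log₁₀(2) = -6.02 dB.

-6.0 dB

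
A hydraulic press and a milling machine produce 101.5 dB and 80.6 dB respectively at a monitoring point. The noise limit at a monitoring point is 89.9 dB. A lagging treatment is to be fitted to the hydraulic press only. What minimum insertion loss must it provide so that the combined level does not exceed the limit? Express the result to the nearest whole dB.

12 dB

Everything except the hydraulic press sums to 10^(80.6/10) = 1.148e+08 in linear terms, 80.60 dB.
The limit corresponds to 10^(89.9/10) = 9.772e+08; subtracting the fixed part leaves 8.624e+08 for the hydraulic press, i.e. 89.36 dB.
Required insertion loss = 101.5 − 89.36 = 12.14 dB.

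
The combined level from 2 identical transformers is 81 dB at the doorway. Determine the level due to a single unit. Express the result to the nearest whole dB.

78 dB

For N identical incoherent sources L_total = L₁ + 10·log₁₀ N, so L₁ = 81 − 10·log₁₀(2) = 81 − 3.010.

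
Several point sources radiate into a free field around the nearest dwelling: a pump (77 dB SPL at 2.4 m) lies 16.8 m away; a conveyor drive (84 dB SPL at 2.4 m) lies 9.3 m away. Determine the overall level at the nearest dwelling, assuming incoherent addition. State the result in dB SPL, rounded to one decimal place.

Apply inverse-square spreading to bring every level to the receiver, then sum 10^(L/10).
pump: 77 − 20·log₁₀(16.8/2.4) = 77 − 16.90 = 60.10 dB SPL.
conveyor drive: 84 − 20·log₁₀(9.3/2.4) = 84 − 11.77 = 72.23 dB SPL.
Σ 10^(L/10) = 1.775e+07 → L_total = 10·log₁₀(1.775e+07) = 72.49 dB SPL.

72.5 dB SPL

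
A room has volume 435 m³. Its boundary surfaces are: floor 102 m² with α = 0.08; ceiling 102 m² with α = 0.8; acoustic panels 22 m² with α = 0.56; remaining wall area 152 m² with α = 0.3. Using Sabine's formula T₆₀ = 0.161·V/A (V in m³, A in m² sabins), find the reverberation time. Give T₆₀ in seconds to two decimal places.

Summing Sᵢαᵢ: 102·0.08 + 102·0.8 + 22·0.56 + 152·0.3 = 147.68 m².
T₆₀ = 0.161 × 435 / 147.68 = 0.474 s.

0.47 s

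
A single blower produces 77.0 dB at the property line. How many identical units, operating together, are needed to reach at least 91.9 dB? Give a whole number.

31

N identical sources give L₁ + 10·log₁₀ N, so require 10·log₁₀ N ≥ 91.9 − 77.0 = 14.9 dB.
N ≥ 10^(14.9/10) = 30.903, so N = 31.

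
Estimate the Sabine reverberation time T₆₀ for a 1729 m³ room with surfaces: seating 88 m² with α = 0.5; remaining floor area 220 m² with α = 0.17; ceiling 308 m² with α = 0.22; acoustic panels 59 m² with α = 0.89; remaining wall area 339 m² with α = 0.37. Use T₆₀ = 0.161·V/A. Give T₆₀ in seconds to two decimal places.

0.85 s

Total absorption A = 88·0.5 + 220·0.17 + 308·0.22 + 59·0.89 + 339·0.37 = 327.10 m² sabins.
T₆₀ = 0.161 × 1729 / 327.10 = 0.851 s.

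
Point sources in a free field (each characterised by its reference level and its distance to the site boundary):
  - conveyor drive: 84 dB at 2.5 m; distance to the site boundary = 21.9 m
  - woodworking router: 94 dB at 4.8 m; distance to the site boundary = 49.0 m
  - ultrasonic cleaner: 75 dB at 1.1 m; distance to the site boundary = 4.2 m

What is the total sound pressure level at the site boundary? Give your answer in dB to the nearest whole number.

75 dB

Apply inverse-square spreading to bring every level to the receiver, then sum 10^(L/10).
conveyor drive: 84 − 20·log₁₀(21.9/2.5) = 84 − 18.85 = 65.15 dB.
woodworking router: 94 − 20·log₁₀(49.0/4.8) = 94 − 20.18 = 73.82 dB.
ultrasonic cleaner: 75 − 20·log₁₀(4.2/1.1) = 75 − 11.64 = 63.36 dB.
Σ 10^(L/10) = 2.955e+07 → L_total = 10·log₁₀(2.955e+07) = 74.71 dB.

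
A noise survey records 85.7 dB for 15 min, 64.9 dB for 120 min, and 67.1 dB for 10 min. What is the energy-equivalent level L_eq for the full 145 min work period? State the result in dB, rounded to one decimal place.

The energy average is taken in the linear domain: L_eq = 10·log₁₀[(Σ tᵢ·10^(Lᵢ/10))/T], T = 145 min.
Σ tᵢ·10^(Lᵢ/10) = 15·10^(85.7/10) + 120·10^(64.9/10) + 10·10^(67.1/10) = 5.995e+09.
L_eq = 10·log₁₀(5.995e+09/145) = 76.16 dB.

76.2 dB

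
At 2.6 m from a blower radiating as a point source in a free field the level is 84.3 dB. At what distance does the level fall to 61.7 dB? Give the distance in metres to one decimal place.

35.1 m

The 22.6 dB drop corresponds to a distance ratio of 10^(22.6/20) for a point source.
r₂ = 2.6·10^((84.3−61.7)/20) = 2.6·10^(22.6/20) = 35.07 m.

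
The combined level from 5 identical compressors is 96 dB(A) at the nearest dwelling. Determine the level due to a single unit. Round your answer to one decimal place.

5 equal contributions raise the level by 10·log₁₀ 5 = 6.990 dB, so each unit alone gives 96 − 6.990.

89.0 dB(A)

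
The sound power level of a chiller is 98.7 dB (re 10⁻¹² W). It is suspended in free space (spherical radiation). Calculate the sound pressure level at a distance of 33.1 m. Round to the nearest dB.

Free-field spherical radiation: L_p = L_w − 10·log₁₀(4π·r²), r = 33.1 m.
4π·r² = 1.377e+04 m², 10·log₁₀ of that is 41.389 dB.
L_p = 98.7 − 41.389 = 57.31 dB.

57 dB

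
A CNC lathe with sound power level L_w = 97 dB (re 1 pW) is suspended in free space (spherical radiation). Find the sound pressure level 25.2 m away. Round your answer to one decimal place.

58.0 dB

The power spreads over a sphere of area 4π·r², so L_p = L_w − 10·log₁₀(4π·r²).
4π·r² = 7980 m², 10·log₁₀ of that is 39.020 dB.
L_p = 97 − 39.020 = 57.98 dB.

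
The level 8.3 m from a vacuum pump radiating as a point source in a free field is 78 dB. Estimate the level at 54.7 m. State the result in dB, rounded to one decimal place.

61.6 dB

Point-source attenuation: ΔL = 20·log₁₀(r₂/r₁) = 20·log₁₀(54.7/8.3) = 16.378 dB.
L₂ = 78 − 20·log₁₀(54.7/8.3) = 78 − 16.378 = 61.62 dB.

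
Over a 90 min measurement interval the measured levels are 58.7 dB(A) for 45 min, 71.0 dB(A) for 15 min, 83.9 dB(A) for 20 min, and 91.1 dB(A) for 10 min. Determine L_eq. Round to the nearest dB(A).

83 dB(A)

L_eq = 10·log₁₀[(1/T)·Σ tᵢ·10^(Lᵢ/10)] with T = 90 min.
Σ tᵢ·10^(Lᵢ/10) = 45·10^(58.7/10) + 15·10^(71.0/10) + 20·10^(83.9/10) + 10·10^(91.1/10) = 1.801e+10.
L_eq = 10·log₁₀(1.801e+10/90) = 83.01 dB(A).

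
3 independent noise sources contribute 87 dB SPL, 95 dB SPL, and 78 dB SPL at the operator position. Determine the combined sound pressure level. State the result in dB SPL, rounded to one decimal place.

Incoherent sources combine by intensity addition: L_total = 10·log₁₀(Σ 10^(L_i/10)).
Σ 10^(L/10) = 10^(87/10) + 10^(95/10) + 10^(78/10) = 3.727e+09.
L_total = 10·log₁₀(3.727e+09) = 95.71 dB SPL.

95.7 dB SPL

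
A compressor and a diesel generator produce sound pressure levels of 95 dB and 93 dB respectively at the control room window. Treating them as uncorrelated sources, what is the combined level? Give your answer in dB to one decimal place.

97.1 dB

Incoherent sources combine by intensity addition: L_total = 10·log₁₀(Σ 10^(L_i/10)).
Σ 10^(L/10) = 10^(95/10) + 10^(93/10) = 5.158e+09.
L_total = 10·log₁₀(5.158e+09) = 97.12 dB.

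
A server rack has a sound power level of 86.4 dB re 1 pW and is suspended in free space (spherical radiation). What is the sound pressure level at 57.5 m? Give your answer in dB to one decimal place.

The power spreads over a sphere of area 4π·r², so L_p = L_w − 10·log₁₀(4π·r²).
4π·r² = 4.155e+04 m², 10·log₁₀ of that is 46.185 dB.
L_p = 86.4 − 46.185 = 40.21 dB.

40.2 dB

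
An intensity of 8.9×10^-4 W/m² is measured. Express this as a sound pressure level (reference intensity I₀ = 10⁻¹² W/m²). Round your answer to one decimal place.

89.5 dB

L = 10·log₁₀(I/I₀) = 10·log₁₀(8.9×10^-4/10⁻¹²) = 10·log₁₀(8.9×10^8).
L = 10·(0.9494 + 8) = 89.49 dB.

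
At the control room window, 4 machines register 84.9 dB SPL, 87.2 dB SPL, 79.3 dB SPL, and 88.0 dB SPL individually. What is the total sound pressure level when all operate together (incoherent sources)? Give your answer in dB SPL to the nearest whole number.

Incoherent sources combine by intensity addition: L_total = 10·log₁₀(Σ 10^(L_i/10)).
Σ 10^(L/10) = 10^(84.9/10) + 10^(87.2/10) + 10^(79.3/10) + 10^(88.0/10) = 1.550e+09.
L_total = 10·log₁₀(1.550e+09) = 91.90 dB SPL.

92 dB SPL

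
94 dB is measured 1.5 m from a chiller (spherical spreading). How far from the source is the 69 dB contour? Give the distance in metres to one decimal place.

26.7 m

Point-source spreading drops the level by 20·log₁₀(r₂/r₁); inverting, r₂/r₁ = 10^(ΔL/20).
r₂ = 1.5·10^((94−69)/20) = 1.5·10^(25.0/20) = 26.67 m.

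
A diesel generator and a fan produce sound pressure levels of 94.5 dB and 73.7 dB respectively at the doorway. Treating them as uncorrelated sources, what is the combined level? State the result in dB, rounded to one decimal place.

94.5 dB

For uncorrelated sources the intensities add, so convert each level to linear form, sum, and take 10·log₁₀ of the total.
Σ 10^(L/10) = 10^(94.5/10) + 10^(73.7/10) = 2.842e+09.
L_total = 10·log₁₀(2.842e+09) = 94.54 dB.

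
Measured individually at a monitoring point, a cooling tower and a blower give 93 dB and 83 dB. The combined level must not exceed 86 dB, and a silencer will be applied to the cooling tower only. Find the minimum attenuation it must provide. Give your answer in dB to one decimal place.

The untreated sources together contribute 10^(83/10) = 1.995e+08, i.e. 83.00 dB.
To meet 86 dB overall, the treated cooling tower may contribute at most 10^(86/10) − 1.995e+08 = 1.986e+08, i.e. 82.98 dB.
So the cooling tower must be reduced from 93 to 82.98 dB: IL = 10.02 dB.

10.0 dB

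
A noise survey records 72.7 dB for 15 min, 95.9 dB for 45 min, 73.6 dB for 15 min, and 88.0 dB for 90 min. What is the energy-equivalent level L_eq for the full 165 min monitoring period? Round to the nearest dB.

91 dB

Weight each interval's intensity by its duration and average over T = 165 min:
Σ tᵢ·10^(Lᵢ/10) = 15·10^(72.7/10) + 45·10^(95.9/10) + 15·10^(73.6/10) + 90·10^(88.0/10) = 2.325e+11.
L_eq = 10·log₁₀(2.325e+11/165) = 91.49 dB.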